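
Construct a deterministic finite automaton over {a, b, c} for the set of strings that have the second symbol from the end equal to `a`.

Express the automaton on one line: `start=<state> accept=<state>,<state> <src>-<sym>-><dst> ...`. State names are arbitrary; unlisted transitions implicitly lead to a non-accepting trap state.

start=q0 accept=q4,q5,q6 q0-a->q1 q0-b->q2 q0-c->q3 q1-a->q4 q1-b->q5 q1-c->q6 q2-a->q7 q2-b->q8 q2-c->q9 q3-a->q10 q3-b->q11 q3-c->q12 q4-a->q4 q4-b->q5 q4-c->q6 q5-a->q7 q5-b->q8 q5-c->q9 q6-a->q10 q6-b->q11 q6-c->q12 q7-a->q4 q7-b->q5 q7-c->q6 q8-a->q7 q8-b->q8 q8-c->q9 q9-a->q10 q9-b->q11 q9-c->q12 q10-a->q4 q10-b->q5 q10-c->q6 q11-a->q7 q11-b->q8 q11-c->q9 q12-a->q10 q12-b->q11 q12-c->q12

Because acceptance depends on a position counted from the end, the machine has to buffer the most recent 2 symbols. Make each state the string of the last up-to-2 symbols read; on input `x` shift the window left and append `x`. Accept when the buffered window has length 2 and begins with `a`.
13 states suffice.
          a    b    c  
>  q0     q1   q2   q3 
   q1     q4   q5   q6 
   q2     q7   q8   q9 
   q3    q10  q11  q12 
 * q4     q4   q5   q6 
 * q5     q7   q8   q9 
 * q6    q10  q11  q12 
   q7     q4   q5   q6 
   q8     q7   q8   q9 
   q9    q10  q11  q12 
   q10    q4   q5   q6 
   q11    q7   q8   q9 
   q12   q10  q11  q12 
(> = start, * = accepting)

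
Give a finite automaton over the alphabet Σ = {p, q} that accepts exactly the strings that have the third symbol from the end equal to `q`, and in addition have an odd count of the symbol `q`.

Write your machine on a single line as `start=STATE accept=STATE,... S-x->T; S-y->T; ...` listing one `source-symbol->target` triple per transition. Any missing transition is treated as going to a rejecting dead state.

start=s0; accept=s11,s14,s20,s21; s0-p->s1; s0-q->s2; s1-p->s3; s1-q->s4; s2-p->s5; s2-q->s6; s3-p->s7; s3-q->s8; s4-p->s9; s4-q->s10; s5-p->s11; s5-q->s12; s6-p->s13; s6-q->s14; s7-p->s7; s7-q->s8; s8-p->s9; s8-q->s10; s9-p->s11; s9-q->s12; s10-p->s13; s10-q->s14; s11-p->s15; s11-q->s16; s12-p->s17; s12-q->s18; s13-p->s19; s13-q->s20; s14-p->s21; s14-q->s22; s15-p->s15; s15-q->s16; s16-p->s17; s16-q->s18; s17-p->s19; s17-q->s20; s18-p->s21; s18-q->s22; s19-p->s7; s19-q->s8; s20-p->s9; s20-q->s10; s21-p->s11; s21-q->s12; s22-p->s13; s22-q->s14

Handle the two conditions separately and then intersect. The first has 15 states tracking the last 3 symbols read; the second has 2 states tracking the count of `q`s modulo 2. A product state is a pair (one from each), accepting exactly when both do.
With 23 states:
          p    q  
>  s0     s1   s2 
   s1     s3   s4 
   s2     s5   s6 
   s3     s7   s8 
   s4     s9  s10 
   s5    s11  s12 
   s6    s13  s14 
   s7     s7   s8 
   s8     s9  s10 
   s9    s11  s12 
   s10   s13  s14 
 * s11   s15  s16 
   s12   s17  s18 
   s13   s19  s20 
 * s14   s21  s22 
   s15   s15  s16 
   s16   s17  s18 
   s17   s19  s20 
   s18   s21  s22 
   s19    s7   s8 
 * s20    s9  s10 
 * s21   s11  s12 
   s22   s13  s14 
(> = start, * = accepting)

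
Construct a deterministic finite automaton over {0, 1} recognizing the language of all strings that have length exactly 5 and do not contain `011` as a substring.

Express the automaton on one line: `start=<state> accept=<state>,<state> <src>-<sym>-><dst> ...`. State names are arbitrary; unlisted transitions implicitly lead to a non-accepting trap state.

start=q0 accept=q14,q15,q17 q0-0->q1 q0-1->q2 q1-0->q3 q1-1->q4 q2-0->q3 q2-1->q5 q3-0->q6 q3-1->q7 q4-0->q6 q4-1->q8 q5-0->q6 q5-1->q9 q6-0->q10 q6-1->q11 q7-0->q10 q7-1->q12 q8-0->q12 q8-1->q12 q9-0->q10 q9-1->q13 q10-0->q14 q10-1->q15 q11-0->q14 q11-1->q16 q12-0->q16 q12-1->q16 q13-0->q14 q13-1->q17 q14-0->q18 q14-1->q19 q15-0->q18 q15-1->q20 q16-0->q20 q16-1->q20 q17-0->q18 q17-1->q21 q18-0->q18 q18-1->q19 q19-0->q18 q19-1->q20 q20-0->q20 q20-1->q20 q21-0->q18 q21-1->q21

Build one automaton per condition and run them in lockstep. One (7 states) tracks the input length, saturating at 6; the other (4 states) tracks partial matches of the forbidden pattern `011`. Each combined state is a pair, one component from each; accept when both components accept.
22 states suffice.
          0    1  
>  q0     q1   q2 
   q1     q3   q4 
   q2     q3   q5 
   q3     q6   q7 
   q4     q6   q8 
   q5     q6   q9 
   q6    q10  q11 
   q7    q10  q12 
   q8    q12  q12 
   q9    q10  q13 
   q10   q14  q15 
   q11   q14  q16 
   q12   q16  q16 
   q13   q14  q17 
 * q14   q18  q19 
 * q15   q18  q20 
   q16   q20  q20 
 * q17   q18  q21 
   q18   q18  q19 
   q19   q18  q20 
   q20   q20  q20 
   q21   q18  q21 
(> = start, * = accepting)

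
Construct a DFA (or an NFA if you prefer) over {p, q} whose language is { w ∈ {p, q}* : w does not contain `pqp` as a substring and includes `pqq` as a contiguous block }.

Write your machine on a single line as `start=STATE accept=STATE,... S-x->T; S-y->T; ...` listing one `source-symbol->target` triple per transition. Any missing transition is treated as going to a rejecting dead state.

start=s0; accept=s4,s5,s6; s0-p->s1; s0-q->s0; s1-p->s1; s1-q->s2; s2-p->s3; s2-q->s4; s3-p->s3; s3-q->s3; s4-p->s5; s4-q->s4; s5-p->s5; s5-q->s6; s6-p->s3; s6-q->s4

Handle the two conditions separately and then intersect. One (4 states) tracks partial matches of the forbidden pattern `pqp`; the other (4 states) tracks whether and how much of `pqq` has been seen. Each combined state is a pair, one component from each; accept when both components accept. After merging equivalent states the machine shrinks.
A 7-state machine:
        p   q  
>  s0   s1  s0 
   s1   s1  s2 
   s2   s3  s4 
   s3   s3  s3 
 * s4   s5  s4 
 * s5   s5  s6 
 * s6   s3  s4 
(> = start, * = accepting)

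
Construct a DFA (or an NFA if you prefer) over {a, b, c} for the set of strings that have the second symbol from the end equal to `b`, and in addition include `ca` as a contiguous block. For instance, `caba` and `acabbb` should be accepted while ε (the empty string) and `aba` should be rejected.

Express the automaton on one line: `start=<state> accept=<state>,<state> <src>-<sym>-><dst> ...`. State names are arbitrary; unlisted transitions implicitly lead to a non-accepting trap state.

Build one automaton per condition and run them in lockstep. The first has 13 states tracking the last 2 symbols read; the second has 3 states tracking whether and how much of `ca` has been seen. A product state is a pair (one from each), accepting exactly when both do. Equivalent product states are then merged.
6 states suffice.
        a   b   c  
>  S0   S0  S0  S1 
   S1   S2  S0  S1 
   S2   S2  S3  S2 
   S3   S4  S5  S4 
 * S4   S2  S3  S2 
 * S5   S4  S5  S4 
(> = start, * = accepting)

start=S0 accept=S4,S5 S0-a->S0 S0-b->S0 S0-c->S1 S1-a->S2 S1-b->S0 S1-c->S1 S2-a->S2 S2-b->S3 S2-c->S2 S3-a->S4 S3-b->S5 S3-c->S4 S4-a->S2 S4-b->S3 S4-c->S2 S5-a->S4 S5-b->S5 S5-c->S4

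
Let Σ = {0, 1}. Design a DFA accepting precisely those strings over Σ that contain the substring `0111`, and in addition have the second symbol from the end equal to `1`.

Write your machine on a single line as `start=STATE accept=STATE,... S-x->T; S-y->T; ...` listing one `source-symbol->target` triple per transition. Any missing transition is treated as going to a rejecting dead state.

start=S0; accept=S8,S9; S0-0->S1; S0-1->S2; S1-0->S3; S1-1->S4; S2-0->S5; S2-1->S6; S3-0->S3; S3-1->S4; S4-0->S5; S4-1->S7; S5-0->S3; S5-1->S4; S6-0->S5; S6-1->S6; S7-0->S5; S7-1->S8; S8-0->S9; S8-1->S8; S9-0->S10; S9-1->S11; S10-0->S10; S10-1->S11; S11-0->S9; S11-1->S8

Run two small machines in parallel and take their product. One (5 states) tracks whether and how much of `0111` has been seen; the other (7 states) tracks the last 2 symbols read. Each combined state is a pair, one component from each; accept when both components accept.
A 12-state machine:
          0    1  
>  S0     S1   S2 
   S1     S3   S4 
   S2     S5   S6 
   S3     S3   S4 
   S4     S5   S7 
   S5     S3   S4 
   S6     S5   S6 
   S7     S5   S8 
 * S8     S9   S8 
 * S9    S10  S11 
   S10   S10  S11 
   S11    S9   S8 
(> = start, * = accepting)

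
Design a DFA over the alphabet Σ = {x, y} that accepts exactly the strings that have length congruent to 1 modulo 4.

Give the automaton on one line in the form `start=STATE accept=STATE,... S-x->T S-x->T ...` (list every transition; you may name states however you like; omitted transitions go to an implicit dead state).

Count input length modulo 4: every symbol advances one step around the cycle q0 → q1 → q2 → q3 → q0. Accept at q1.
        x   y  
>  q0   q1  q1 
 * q1   q2  q2 
   q2   q3  q3 
   q3   q0  q0 
(> = start, * = accepting)

start=q0 accept=q1 q0-x->q1 q0-y->q1 q1-x->q2 q1-y->q2 q2-x->q3 q2-y->q3 q3-x->q0 q3-y->q0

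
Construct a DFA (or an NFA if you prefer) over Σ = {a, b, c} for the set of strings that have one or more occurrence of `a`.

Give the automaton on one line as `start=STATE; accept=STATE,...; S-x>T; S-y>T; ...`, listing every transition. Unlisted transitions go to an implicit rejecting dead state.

Count `a`s, saturating at 2: state S0 means no `a` yet, S1 means one `a` seen, S2 means more than one. Each `a` increments (capped at S2); other symbols loop. Accept from {S1, S2}.
With 3 states:
        a   b   c  
>  S0   S1  S0  S0 
 * S1   S2  S1  S1 
 * S2   S2  S2  S2 
(> = start, * = accepting)

start=S0; accept=S1,S2; S0-a>S1; S0-b>S0; S0-c>S0; S1-a>S2; S1-b>S1; S1-c>S1; S2-a>S2; S2-b>S2; S2-c>S2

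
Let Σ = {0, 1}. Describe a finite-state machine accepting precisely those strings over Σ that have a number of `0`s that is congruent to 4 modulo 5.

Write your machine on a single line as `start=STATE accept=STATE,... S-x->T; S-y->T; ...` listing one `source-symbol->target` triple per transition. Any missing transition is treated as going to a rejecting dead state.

start=q0; accept=q4; q0-0->q1; q0-1->q0; q1-0->q2; q1-1->q1; q2-0->q3; q2-1->q2; q3-0->q4; q3-1->q3; q4-0->q0; q4-1->q4

Keep the running count of `0`s modulo 5: each `0` advances along the cycle q0 → q1 → q2 → q3 → q4 → q0 while other symbols loop. Accept at q4.
5 states suffice.
        0   1  
>  q0   q1  q0 
   q1   q2  q1 
   q2   q3  q2 
   q3   q4  q3 
 * q4   q0  q4 
(> = start, * = accepting)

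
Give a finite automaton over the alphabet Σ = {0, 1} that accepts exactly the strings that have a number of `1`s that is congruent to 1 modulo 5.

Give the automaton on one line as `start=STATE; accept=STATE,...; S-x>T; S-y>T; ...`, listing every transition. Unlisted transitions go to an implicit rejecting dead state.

start=q0; accept=q1; q0-0>q0; q0-1>q1; q1-0>q1; q1-1>q2; q2-0>q2; q2-1>q3; q3-0>q3; q3-1>q4; q4-0>q4; q4-1>q0

The only thing that matters is how many `1`s have appeared, reduced mod 5. Use one state per residue: q0 for 0, …, q4 for 4. Reading `1` moves to the next residue; anything else stays put. q1 is accepting.
5 states suffice.
        0   1  
>  q0   q0  q1 
 * q1   q1  q2 
   q2   q2  q3 
   q3   q3  q4 
   q4   q4  q0 
(> = start, * = accepting)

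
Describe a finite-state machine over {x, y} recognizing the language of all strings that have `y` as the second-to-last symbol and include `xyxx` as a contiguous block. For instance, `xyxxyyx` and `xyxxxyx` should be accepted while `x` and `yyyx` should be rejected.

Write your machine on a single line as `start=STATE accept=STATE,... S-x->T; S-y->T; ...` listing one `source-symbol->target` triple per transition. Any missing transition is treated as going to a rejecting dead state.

start=q0; accept=q10,q11; q0-x->q1; q0-y->q2; q1-x->q3; q1-y->q4; q2-x->q5; q2-y->q6; q3-x->q3; q3-y->q4; q4-x->q7; q4-y->q6; q5-x->q3; q5-y->q4; q6-x->q5; q6-y->q6; q7-x->q8; q7-y->q4; q8-x->q8; q8-y->q9; q9-x->q10; q9-y->q11; q10-x->q8; q10-y->q9; q11-x->q10; q11-y->q11

Run two small machines in parallel and take their product. The first has 7 states tracking the last 2 symbols read; the second has 5 states tracking whether and how much of `xyxx` has been seen. A product state is a pair (one from each), accepting exactly when both do.
          x    y  
>  q0     q1   q2 
   q1     q3   q4 
   q2     q5   q6 
   q3     q3   q4 
   q4     q7   q6 
   q5     q3   q4 
   q6     q5   q6 
   q7     q8   q4 
   q8     q8   q9 
   q9    q10  q11 
 * q10    q8   q9 
 * q11   q10  q11 
(> = start, * = accepting)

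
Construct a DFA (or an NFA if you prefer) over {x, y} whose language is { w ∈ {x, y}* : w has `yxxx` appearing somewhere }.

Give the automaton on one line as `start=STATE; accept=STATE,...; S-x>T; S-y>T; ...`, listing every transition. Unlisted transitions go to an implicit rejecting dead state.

Track how much of `yxxx` has been matched so far: state S0 is no progress, S4 is the absorbing accept state reached once `yxxx` has occurred. Intermediate states record partial matches; on a mismatch, fall back to the longest reusable overlap.
A 5-state machine:
        x   y  
>  S0   S0  S1 
   S1   S2  S1 
   S2   S3  S1 
   S3   S4  S1 
 * S4   S4  S4 
(> = start, * = accepting)

start=S0; accept=S4; S0-x>S0; S0-y>S1; S1-x>S2; S1-y>S1; S2-x>S3; S2-y>S1; S3-x>S4; S3-y>S1; S4-x>S4; S4-y>S4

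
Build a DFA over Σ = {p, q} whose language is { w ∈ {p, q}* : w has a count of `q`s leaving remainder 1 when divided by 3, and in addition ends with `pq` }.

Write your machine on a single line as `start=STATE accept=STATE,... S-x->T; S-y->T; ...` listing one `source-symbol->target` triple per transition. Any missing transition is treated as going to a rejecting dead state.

start=A; accept=D; A-p->B; A-q->C; B-p->B; B-q->D; C-p->E; C-q->F; D-p->E; D-q->F; E-p->E; E-q->G; F-p->H; F-q->A; G-p->H; G-q->A; H-p->H; H-q->I; I-p->B; I-q->C

Run two small machines in parallel and take their product. The first has 3 states tracking the count of `q`s modulo 3; the second has 3 states tracking how much of the suffix `pq` has currently been matched. A product state is a pair (one from each), accepting exactly when both do.
       p  q 
>  A   B  C 
   B   B  D 
   C   E  F 
 * D   E  F 
   E   E  G 
   F   H  A 
   G   H  A 
   H   H  I 
   I   B  C 
(> = start, * = accepting)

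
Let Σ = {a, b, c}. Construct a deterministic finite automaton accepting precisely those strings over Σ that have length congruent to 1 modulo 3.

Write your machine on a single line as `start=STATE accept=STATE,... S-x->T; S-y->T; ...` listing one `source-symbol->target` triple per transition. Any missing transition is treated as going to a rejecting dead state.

Count input length modulo 3: every symbol advances one step around the cycle q0 → q1 → q2 → q0. Accept at q1.
3 states suffice.
        a   b   c  
>  q0   q1  q1  q1 
 * q1   q2  q2  q2 
   q2   q0  q0  q0 
(> = start, * = accepting)

start=q0; accept=q1; q0-a->q1; q0-b->q1; q0-c->q1; q1-a->q2; q1-b->q2; q1-c->q2; q2-a->q0; q2-b->q0; q2-c->q0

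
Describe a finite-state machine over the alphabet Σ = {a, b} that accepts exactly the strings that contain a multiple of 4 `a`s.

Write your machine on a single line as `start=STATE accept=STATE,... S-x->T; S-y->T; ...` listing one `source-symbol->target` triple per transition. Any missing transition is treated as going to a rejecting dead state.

The only thing that matters is how many `a`s have appeared, reduced mod 4. Use one state per residue: q0 for 0, …, q3 for 3. Reading `a` moves to the next residue; anything else stays put. q0 is accepting.
        a   b  
>* q0   q1  q0 
   q1   q2  q1 
   q2   q3  q2 
   q3   q0  q3 
(> = start, * = accepting)

start=q0; accept=q0; q0-a->q1; q0-b->q0; q1-a->q2; q1-b->q1; q2-a->q3; q2-b->q2; q3-a->q0; q3-b->q3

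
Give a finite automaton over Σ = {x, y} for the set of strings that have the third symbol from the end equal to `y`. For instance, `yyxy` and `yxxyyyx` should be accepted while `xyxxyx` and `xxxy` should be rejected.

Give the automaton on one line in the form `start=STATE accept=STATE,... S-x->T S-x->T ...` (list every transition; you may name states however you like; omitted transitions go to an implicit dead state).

A DFA must remember the last 3 symbols (since which symbol is third-to-last isn't known until the input ends). Use one state per possible window of the last ≤3 symbols; accept from those whose window starts with `y`.
A 15-state machine:
       x  y 
>  A   B  C 
   B   D  E 
   C   F  G 
   D   H  I 
   E   J  K 
   F   L  M 
   G   N  O 
   H   H  I 
   I   J  K 
   J   L  M 
   K   N  O 
 * L   H  I 
 * M   J  K 
 * N   L  M 
 * O   N  O 
(> = start, * = accepting)

start=A accept=L,M,N,O A-x->B A-y->C B-x->D B-y->E C-x->F C-y->G D-x->H D-y->I E-x->J E-y->K F-x->L F-y->M G-x->N G-y->O H-x->H H-y->I I-x->J I-y->K J-x->L J-y->M K-x->N K-y->O L-x->H L-y->I M-x->J M-y->K N-x->L N-y->M O-x->N O-y->O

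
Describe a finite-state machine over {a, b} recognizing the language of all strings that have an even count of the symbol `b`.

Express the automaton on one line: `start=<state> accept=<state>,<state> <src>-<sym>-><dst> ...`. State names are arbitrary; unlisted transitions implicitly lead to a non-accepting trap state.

Keep the running count of `b`s modulo 2: each `b` advances along the cycle q0 → q1 → q0 while other symbols loop. Accept at q0.
2 states suffice.
        a   b  
>* q0   q0  q1 
   q1   q1  q0 
(> = start, * = accepting)

start=q0 accept=q0 q0-a->q0 q0-b->q1 q1-a->q1 q1-b->q0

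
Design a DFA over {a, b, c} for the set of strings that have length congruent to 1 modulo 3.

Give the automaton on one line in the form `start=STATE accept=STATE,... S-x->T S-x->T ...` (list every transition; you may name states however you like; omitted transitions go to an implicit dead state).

start=q0 accept=q1 q0-a->q1 q0-b->q1 q0-c->q1 q1-a->q2 q1-b->q2 q1-c->q2 q2-a->q0 q2-b->q0 q2-c->q0

Count input length modulo 3: every symbol advances one step around the cycle q0 → q1 → q2 → q0. Accept at q1.
        a   b   c  
>  q0   q1  q1  q1 
 * q1   q2  q2  q2 
   q2   q0  q0  q0 
(> = start, * = accepting)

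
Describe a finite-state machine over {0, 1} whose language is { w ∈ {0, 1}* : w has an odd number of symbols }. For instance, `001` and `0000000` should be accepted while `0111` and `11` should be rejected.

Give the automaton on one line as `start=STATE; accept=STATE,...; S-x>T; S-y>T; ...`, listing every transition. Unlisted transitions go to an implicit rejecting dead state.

start=S0; accept=S1; S0-0>S1; S0-1>S1; S1-0>S0; S1-1>S0

Only the length mod 2 matters, so use a 2-cycle: from any state, every input symbol moves to the next state, wrapping S1 back to S0. Mark S1 accepting.
2 states suffice.
        0   1  
>  S0   S1  S1 
 * S1   S0  S0 
(> = start, * = accepting)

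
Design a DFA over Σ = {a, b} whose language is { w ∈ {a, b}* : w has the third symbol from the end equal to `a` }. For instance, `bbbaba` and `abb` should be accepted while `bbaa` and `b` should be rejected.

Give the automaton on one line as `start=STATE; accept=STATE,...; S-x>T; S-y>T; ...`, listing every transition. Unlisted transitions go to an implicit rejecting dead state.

start=S0; accept=S7,S8,S9,S10; S0-a>S1; S0-b>S2; S1-a>S3; S1-b>S4; S2-a>S5; S2-b>S6; S3-a>S7; S3-b>S8; S4-a>S9; S4-b>S10; S5-a>S11; S5-b>S12; S6-a>S13; S6-b>S14; S7-a>S7; S7-b>S8; S8-a>S9; S8-b>S10; S9-a>S11; S9-b>S12; S10-a>S13; S10-b>S14; S11-a>S7; S11-b>S8; S12-a>S9; S12-b>S10; S13-a>S11; S13-b>S12; S14-a>S13; S14-b>S14

Because acceptance depends on a position counted from the end, the machine has to buffer the most recent 3 symbols. Make each state the string of the last up-to-3 symbols read; on input `x` shift the window left and append `x`. Accept when the buffered window has length 3 and begins with `a`.
15 states suffice.
          a    b  
>  S0     S1   S2 
   S1     S3   S4 
   S2     S5   S6 
   S3     S7   S8 
   S4     S9  S10 
   S5    S11  S12 
   S6    S13  S14 
 * S7     S7   S8 
 * S8     S9  S10 
 * S9    S11  S12 
 * S10   S13  S14 
   S11    S7   S8 
   S12    S9  S10 
   S13   S11  S12 
   S14   S13  S14 
(> = start, * = accepting)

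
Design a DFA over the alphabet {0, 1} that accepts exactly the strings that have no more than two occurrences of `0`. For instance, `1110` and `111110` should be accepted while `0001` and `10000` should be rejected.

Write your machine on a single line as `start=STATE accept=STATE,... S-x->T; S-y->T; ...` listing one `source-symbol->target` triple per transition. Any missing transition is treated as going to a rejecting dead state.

start=S0; accept=S0,S1,S2; S0-0->S1; S0-1->S0; S1-0->S2; S1-1->S1; S2-0->S3; S2-1->S2; S3-0->S3; S3-1->S3

Count `0`s, saturating at 3: states S0 through S2 mean 0 through 2 `0`s seen; S3 means more than 2. Each `0` increments (capped at S3); other symbols loop. Accept from {S0, S1, S2}.
4 states suffice.
        0   1  
>* S0   S1  S0 
 * S1   S2  S1 
 * S2   S3  S2 
   S3   S3  S3 
(> = start, * = accepting)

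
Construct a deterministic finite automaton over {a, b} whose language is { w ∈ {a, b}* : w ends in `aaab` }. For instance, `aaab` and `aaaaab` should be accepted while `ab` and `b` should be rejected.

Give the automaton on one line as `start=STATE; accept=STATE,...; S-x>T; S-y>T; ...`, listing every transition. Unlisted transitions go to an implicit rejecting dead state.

start=s0; accept=s4; s0-a>s1; s0-b>s0; s1-a>s2; s1-b>s0; s2-a>s3; s2-b>s0; s3-a>s3; s3-b>s4; s4-a>s1; s4-b>s0

Let each state record the length of the longest suffix of the input read so far that is also a prefix of `aaab`. s1 means the last symbol is `a`; s2 means the last 2 symbols are `aa`; s3 means the last 3 symbols are `aaa`; s4 means the last 4 symbols are `aaab`. Accept only at s4, where the string currently ends in `aaab`.
With 5 states:
        a   b  
>  s0   s1  s0 
   s1   s2  s0 
   s2   s3  s0 
   s3   s3  s4 
 * s4   s1  s0 
(> = start, * = accepting)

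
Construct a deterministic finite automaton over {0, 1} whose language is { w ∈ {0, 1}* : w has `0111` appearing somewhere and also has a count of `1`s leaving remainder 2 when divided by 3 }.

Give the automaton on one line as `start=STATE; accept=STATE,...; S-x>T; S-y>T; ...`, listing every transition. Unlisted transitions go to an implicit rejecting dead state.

Handle the two conditions separately and then intersect. The first has 5 states tracking whether and how much of `0111` has been seen; the second has 3 states tracking the count of `1`s modulo 3. A product state is a pair (one from each), accepting exactly when both do.
A 15-state machine:
          0    1  
>  q0     q1   q2 
   q1     q1   q3 
   q2     q4   q5 
   q3     q4   q6 
   q4     q4   q7 
   q5     q8   q0 
   q6     q8   q9 
   q7     q8  q10 
   q8     q8  q11 
   q9     q9  q12 
   q10    q1  q12 
   q11    q1  q13 
   q12   q12  q14 
   q13    q4  q14 
 * q14   q14   q9 
(> = start, * = accepting)

start=q0; accept=q14; q0-0>q1; q0-1>q2; q1-0>q1; q1-1>q3; q2-0>q4; q2-1>q5; q3-0>q4; q3-1>q6; q4-0>q4; q4-1>q7; q5-0>q8; q5-1>q0; q6-0>q8; q6-1>q9; q7-0>q8; q7-1>q10; q8-0>q8; q8-1>q11; q9-0>q9; q9-1>q12; q10-0>q1; q10-1>q12; q11-0>q1; q11-1>q13; q12-0>q12; q12-1>q14; q13-0>q4; q13-1>q14; q14-0>q14; q14-1>q9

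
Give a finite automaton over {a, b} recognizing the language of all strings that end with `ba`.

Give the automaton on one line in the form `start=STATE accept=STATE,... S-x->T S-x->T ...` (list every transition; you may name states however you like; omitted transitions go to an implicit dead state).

Remember how much of `ba` the current input suffix matches. State s0 means no match yet; s1 means the last symbol is `b`; s2 means the last 2 symbols are `ba`. Only s2 accepts. On a mismatch, fall back to the longest proper suffix that is still a prefix of `ba`.
3 states suffice.
        a   b  
>  s0   s0  s1 
   s1   s2  s1 
 * s2   s0  s1 
(> = start, * = accepting)

start=s0 accept=s2 s0-a->s0 s0-b->s1 s1-a->s2 s1-b->s1 s2-a->s0 s2-b->s1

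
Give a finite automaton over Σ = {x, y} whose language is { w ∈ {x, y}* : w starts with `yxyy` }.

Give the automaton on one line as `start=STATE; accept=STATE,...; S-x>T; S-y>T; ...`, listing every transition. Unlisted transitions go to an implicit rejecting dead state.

start=S0; accept=S4; S0-x>S5; S0-y>S1; S1-x>S2; S1-y>S5; S2-x>S5; S2-y>S3; S3-x>S5; S3-y>S4; S4-x>S4; S4-y>S4; S5-x>S5; S5-y>S5

Check the first 4 symbols one by one: S0 through S3 record how many have matched `yxyy` so far; any wrong symbol goes to the dead state S5. After all 4 match we enter the accepting sink S4.
        x   y  
>  S0   S5  S1 
   S1   S2  S5 
   S2   S5  S3 
   S3   S5  S4 
 * S4   S4  S4 
   S5   S5  S5 
(> = start, * = accepting)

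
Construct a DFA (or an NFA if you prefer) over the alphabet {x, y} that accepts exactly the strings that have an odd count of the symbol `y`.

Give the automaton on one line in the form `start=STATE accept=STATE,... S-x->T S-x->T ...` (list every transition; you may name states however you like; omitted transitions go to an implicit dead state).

Keep the running count of `y`s modulo 2: each `y` advances along the cycle A → B → A while other symbols loop. Accept at B.
       x  y 
>  A   A  B 
 * B   B  A 
(> = start, * = accepting)

start=A accept=B A-x->A A-y->B B-x->B B-y->A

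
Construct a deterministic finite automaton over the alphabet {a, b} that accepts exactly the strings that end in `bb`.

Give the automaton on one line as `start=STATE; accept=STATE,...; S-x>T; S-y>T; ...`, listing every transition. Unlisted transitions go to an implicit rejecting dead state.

Let each state record the length of the longest suffix of the input read so far that is also a prefix of `bb`. q1 means the last symbol is `b`; q2 means the last 2 symbols are `bb`. Accept only at q2, where the string currently ends in `bb`.
        a   b  
>  q0   q0  q1 
   q1   q0  q2 
 * q2   q0  q2 
(> = start, * = accepting)

start=q0; accept=q2; q0-a>q0; q0-b>q1; q1-a>q0; q1-b>q2; q2-a>q0; q2-b>q2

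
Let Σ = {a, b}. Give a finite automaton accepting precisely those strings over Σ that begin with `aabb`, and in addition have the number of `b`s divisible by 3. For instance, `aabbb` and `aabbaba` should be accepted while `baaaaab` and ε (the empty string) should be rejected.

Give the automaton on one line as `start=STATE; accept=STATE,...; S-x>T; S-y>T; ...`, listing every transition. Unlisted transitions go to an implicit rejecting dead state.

start=q0; accept=q6; q0-a>q1; q0-b>q2; q1-a>q3; q1-b>q2; q2-a>q2; q2-b>q2; q3-a>q2; q3-b>q4; q4-a>q2; q4-b>q5; q5-a>q5; q5-b>q6; q6-a>q6; q6-b>q7; q7-a>q7; q7-b>q5

Build one automaton per condition and run them in lockstep. The first has 6 states tracking whether the input so far still matches the prefix `aabb`; the second has 3 states tracking the count of `b`s modulo 3. A product state is a pair (one from each), accepting exactly when both do. After merging equivalent states the machine shrinks.
8 states suffice.
        a   b  
>  q0   q1  q2 
   q1   q3  q2 
   q2   q2  q2 
   q3   q2  q4 
   q4   q2  q5 
   q5   q5  q6 
 * q6   q6  q7 
   q7   q7  q5 
(> = start, * = accepting)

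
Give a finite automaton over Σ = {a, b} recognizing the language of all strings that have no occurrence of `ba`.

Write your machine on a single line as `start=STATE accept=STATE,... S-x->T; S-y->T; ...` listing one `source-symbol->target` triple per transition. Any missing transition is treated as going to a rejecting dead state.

start=q0; accept=q0,q1; q0-a->q0; q0-b->q1; q1-a->q2; q1-b->q1; q2-a->q2; q2-b->q2

This is the complement of 'contains `ba`'. Use the same substring-matching states — q0 through q2 holding how much of `ba` has just been matched — but flip the accepting set: everything except the trap q2 accepts.
With 3 states:
        a   b  
>* q0   q0  q1 
 * q1   q2  q1 
   q2   q2  q2 
(> = start, * = accepting)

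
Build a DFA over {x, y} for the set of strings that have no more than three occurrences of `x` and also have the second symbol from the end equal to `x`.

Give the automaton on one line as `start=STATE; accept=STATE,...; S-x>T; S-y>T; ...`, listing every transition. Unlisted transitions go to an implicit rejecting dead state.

Build one automaton per condition and run them in lockstep. One (5 states) tracks the count of `x`s, saturating at 4; the other (7 states) tracks the last 2 symbols read. Each combined state is a pair, one component from each; accept when both components accept. After merging equivalent states the machine shrinks.
          x    y  
>  S0     S1   S0 
   S1     S2   S3 
 * S2     S4   S5 
 * S3     S6   S7 
 * S4     S8   S9 
 * S5    S10  S11 
   S6     S4   S5 
   S7     S6   S7 
   S8     S8   S8 
 * S9     S8   S8 
   S10    S8   S9 
   S11   S10  S11 
(> = start, * = accepting)

start=S0; accept=S2,S3,S4,S5,S9; S0-x>S1; S0-y>S0; S1-x>S2; S1-y>S3; S2-x>S4; S2-y>S5; S3-x>S6; S3-y>S7; S4-x>S8; S4-y>S9; S5-x>S10; S5-y>S11; S6-x>S4; S6-y>S5; S7-x>S6; S7-y>S7; S8-x>S8; S8-y>S8; S9-x>S8; S9-y>S8; S10-x>S8; S10-y>S9; S11-x>S10; S11-y>S11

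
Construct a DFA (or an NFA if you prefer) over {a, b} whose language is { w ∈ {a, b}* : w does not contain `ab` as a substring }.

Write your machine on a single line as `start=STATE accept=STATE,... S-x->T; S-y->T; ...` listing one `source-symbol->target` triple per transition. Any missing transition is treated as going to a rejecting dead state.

start=s0; accept=s0,s1; s0-a->s1; s0-b->s0; s1-a->s1; s1-b->s2; s2-a->s2; s2-b->s2

This is the complement of 'contains `ab`'. Use the same substring-matching states — s0 through s2 holding how much of `ab` has just been matched — but flip the accepting set: everything except the trap s2 accepts.
        a   b  
>* s0   s1  s0 
 * s1   s1  s2 
   s2   s2  s2 
(> = start, * = accepting)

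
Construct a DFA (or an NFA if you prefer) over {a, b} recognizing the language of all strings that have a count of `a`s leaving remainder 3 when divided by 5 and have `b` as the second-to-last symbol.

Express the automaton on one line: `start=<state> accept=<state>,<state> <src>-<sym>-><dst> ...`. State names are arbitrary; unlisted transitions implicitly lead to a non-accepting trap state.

start=q0 accept=q7,q8 q0-a->q1 q0-b->q0 q1-a->q2 q1-b->q1 q2-a->q3 q2-b->q4 q3-a->q5 q3-b->q6 q4-a->q7 q4-b->q4 q5-a->q0 q5-b->q5 q6-a->q5 q6-b->q8 q7-a->q5 q7-b->q6 q8-a->q5 q8-b->q8

Build one automaton per condition and run them in lockstep. One (5 states) tracks the count of `a`s modulo 5; the other (7 states) tracks the last 2 symbols read. Each combined state is a pair, one component from each; accept when both components accept. After merging equivalent states the machine shrinks.
With 9 states:
        a   b  
>  q0   q1  q0 
   q1   q2  q1 
   q2   q3  q4 
   q3   q5  q6 
   q4   q7  q4 
   q5   q0  q5 
   q6   q5  q8 
 * q7   q5  q6 
 * q8   q5  q8 
(> = start, * = accepting)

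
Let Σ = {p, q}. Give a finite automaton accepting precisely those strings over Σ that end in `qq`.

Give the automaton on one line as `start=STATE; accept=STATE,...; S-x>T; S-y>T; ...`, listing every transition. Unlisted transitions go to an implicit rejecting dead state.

start=A; accept=C; A-p>A; A-q>B; B-p>A; B-q>C; C-p>A; C-q>C

Let each state record the length of the longest suffix of the input read so far that is also a prefix of `qq`. B means the last symbol is `q`; C means the last 2 symbols are `qq`. Accept only at C, where the string currently ends in `qq`.
       p  q 
>  A   A  B 
   B   A  C 
 * C   A  C 
(> = start, * = accepting)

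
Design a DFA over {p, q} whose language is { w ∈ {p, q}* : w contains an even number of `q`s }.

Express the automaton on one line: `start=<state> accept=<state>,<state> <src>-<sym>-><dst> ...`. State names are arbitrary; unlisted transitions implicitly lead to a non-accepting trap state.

Keep the running count of `q`s modulo 2: each `q` advances along the cycle A → B → A while other symbols loop. Accept at A.
A 2-state machine:
       p  q 
>* A   A  B 
   B   B  A 
(> = start, * = accepting)

start=A accept=A A-p->A A-q->B B-p->B B-q->A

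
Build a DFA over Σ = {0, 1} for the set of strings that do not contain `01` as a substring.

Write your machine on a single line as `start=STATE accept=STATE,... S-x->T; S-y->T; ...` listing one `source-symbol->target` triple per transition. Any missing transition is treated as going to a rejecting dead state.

This is the complement of 'contains `01`'. Use the same substring-matching states — A through C holding how much of `01` has just been matched — but flip the accepting set: everything except the trap C accepts.
       0  1 
>* A   B  A 
 * B   B  C 
   C   C  C 
(> = start, * = accepting)

start=A; accept=A,B; A-0->B; A-1->A; B-0->B; B-1->C; C-0->C; C-1->C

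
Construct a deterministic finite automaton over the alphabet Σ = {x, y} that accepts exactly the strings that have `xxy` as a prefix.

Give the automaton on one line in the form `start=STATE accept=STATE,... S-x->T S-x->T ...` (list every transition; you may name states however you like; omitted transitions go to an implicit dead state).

start=s0 accept=s3 s0-x->s1 s0-y->s4 s1-x->s2 s1-y->s4 s2-x->s4 s2-y->s3 s3-x->s3 s3-y->s3 s4-x->s4 s4-y->s4

Check the first 3 symbols one by one: s0 through s2 record how many have matched `xxy` so far; any wrong symbol goes to the dead state s4. After all 3 match we enter the accepting sink s3.
With 5 states:
        x   y  
>  s0   s1  s4 
   s1   s2  s4 
   s2   s4  s3 
 * s3   s3  s3 
   s4   s4  s4 
(> = start, * = accepting)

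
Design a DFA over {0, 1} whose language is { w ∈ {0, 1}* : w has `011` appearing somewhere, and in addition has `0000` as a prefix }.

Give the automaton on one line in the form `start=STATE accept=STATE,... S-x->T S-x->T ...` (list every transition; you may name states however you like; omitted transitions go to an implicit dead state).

start=A accept=K A-0->B A-1->C B-0->D B-1->E C-0->F C-1->C D-0->G D-1->E E-0->F E-1->H F-0->F F-1->E G-0->I G-1->E H-0->H H-1->H I-0->I I-1->J J-0->I J-1->K K-0->K K-1->K

Handle the two conditions separately and then intersect. One (4 states) tracks whether and how much of `011` has been seen; the other (6 states) tracks whether the input so far still matches the prefix `0000`. Each combined state is a pair, one component from each; accept when both components accept.
An 11-state machine:
       0  1 
>  A   B  C 
   B   D  E 
   C   F  C 
   D   G  E 
   E   F  H 
   F   F  E 
   G   I  E 
   H   H  H 
   I   I  J 
   J   I  K 
 * K   K  K 
(> = start, * = accepting)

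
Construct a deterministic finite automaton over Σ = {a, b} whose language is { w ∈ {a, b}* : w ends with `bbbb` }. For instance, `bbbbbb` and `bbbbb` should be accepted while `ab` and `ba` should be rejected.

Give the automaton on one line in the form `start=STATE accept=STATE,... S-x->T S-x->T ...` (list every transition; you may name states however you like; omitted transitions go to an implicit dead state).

Let each state record the length of the longest suffix of the input read so far that is also a prefix of `bbbb`. q1 means the last symbol is `b`; q2 means the last 2 symbols are `bb`; q3 means the last 3 symbols are `bbb`; q4 means the last 4 symbols are `bbbb`. Accept only at q4, where the string currently ends in `bbbb`.
5 states suffice.
        a   b  
>  q0   q0  q1 
   q1   q0  q2 
   q2   q0  q3 
   q3   q0  q4 
 * q4   q0  q4 
(> = start, * = accepting)

start=q0 accept=q4 q0-a->q0 q0-b->q1 q1-a->q0 q1-b->q2 q2-a->q0 q2-b->q3 q3-a->q0 q3-b->q4 q4-a->q0 q4-b->q4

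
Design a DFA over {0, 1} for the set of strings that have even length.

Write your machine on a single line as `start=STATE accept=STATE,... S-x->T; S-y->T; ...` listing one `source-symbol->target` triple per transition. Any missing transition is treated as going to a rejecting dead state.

start=s0; accept=s0; s0-0->s1; s0-1->s1; s1-0->s0; s1-1->s0

Only the length mod 2 matters, so use a 2-cycle: from any state, every input symbol moves to the next state, wrapping s1 back to s0. Mark s0 accepting.
2 states suffice.
        0   1  
>* s0   s1  s1 
   s1   s0  s0 
(> = start, * = accepting)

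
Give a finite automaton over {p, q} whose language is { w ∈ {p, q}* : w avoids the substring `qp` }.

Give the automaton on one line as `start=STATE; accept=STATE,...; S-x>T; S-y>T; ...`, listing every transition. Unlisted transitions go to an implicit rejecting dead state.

start=S0; accept=S0,S1; S0-p>S0; S0-q>S1; S1-p>S2; S1-q>S1; S2-p>S2; S2-q>S2

This is the complement of 'contains `qp`'. Use the same substring-matching states — S0 through S2 holding how much of `qp` has just been matched — but flip the accepting set: everything except the trap S2 accepts.
3 states suffice.
        p   q  
>* S0   S0  S1 
 * S1   S2  S1 
   S2   S2  S2 
(> = start, * = accepting)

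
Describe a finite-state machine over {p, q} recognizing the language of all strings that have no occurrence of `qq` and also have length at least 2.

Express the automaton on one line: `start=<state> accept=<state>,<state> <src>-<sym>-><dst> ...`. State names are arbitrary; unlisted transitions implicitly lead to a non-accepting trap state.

start=s0 accept=s3,s4 s0-p->s1 s0-q->s2 s1-p->s3 s1-q->s4 s2-p->s3 s2-q->s5 s3-p->s3 s3-q->s4 s4-p->s3 s4-q->s5 s5-p->s5 s5-q->s5

Run two small machines in parallel and take their product. One (3 states) tracks partial matches of the forbidden pattern `qq`; the other (4 states) tracks the input length, saturating at 3. Each combined state is a pair, one component from each; accept when both components accept. After merging equivalent states the machine shrinks.
6 states suffice.
        p   q  
>  s0   s1  s2 
   s1   s3  s4 
   s2   s3  s5 
 * s3   s3  s4 
 * s4   s3  s5 
   s5   s5  s5 
(> = start, * = accepting)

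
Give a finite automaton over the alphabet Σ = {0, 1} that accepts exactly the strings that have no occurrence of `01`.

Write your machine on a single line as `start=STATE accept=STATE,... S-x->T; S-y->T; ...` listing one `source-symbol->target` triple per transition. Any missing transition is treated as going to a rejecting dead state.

This is the complement of 'contains `01`'. Use the same substring-matching states — S0 through S2 holding how much of `01` has just been matched — but flip the accepting set: everything except the trap S2 accepts.
        0   1  
>* S0   S1  S0 
 * S1   S1  S2 
   S2   S2  S2 
(> = start, * = accepting)

start=S0; accept=S0,S1; S0-0->S1; S0-1->S0; S1-0->S1; S1-1->S2; S2-0->S2; S2-1->S2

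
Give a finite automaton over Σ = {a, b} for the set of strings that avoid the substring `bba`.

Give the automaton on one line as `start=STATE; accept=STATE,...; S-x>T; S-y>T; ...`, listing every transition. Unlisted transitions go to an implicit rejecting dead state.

start=S0; accept=S0,S1,S2; S0-a>S0; S0-b>S1; S1-a>S0; S1-b>S2; S2-a>S3; S2-b>S2; S3-a>S3; S3-b>S3

This is the complement of 'contains `bba`'. Use the same substring-matching states — S0 through S3 holding how much of `bba` has just been matched — but flip the accepting set: everything except the trap S3 accepts.
A 4-state machine:
        a   b  
>* S0   S0  S1 
 * S1   S0  S2 
 * S2   S3  S2 
   S3   S3  S3 
(> = start, * = accepting)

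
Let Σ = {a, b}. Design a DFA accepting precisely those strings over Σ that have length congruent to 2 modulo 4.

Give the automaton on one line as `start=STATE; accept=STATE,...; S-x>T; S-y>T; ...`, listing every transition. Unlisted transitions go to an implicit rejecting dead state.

Only the length mod 4 matters, so use a 4-cycle: from any state, every input symbol moves to the next state, wrapping q3 back to q0. Mark q2 accepting.
        a   b  
>  q0   q1  q1 
   q1   q2  q2 
 * q2   q3  q3 
   q3   q0  q0 
(> = start, * = accepting)

start=q0; accept=q2; q0-a>q1; q0-b>q1; q1-a>q2; q1-b>q2; q2-a>q3; q2-b>q3; q3-a>q0; q3-b>q0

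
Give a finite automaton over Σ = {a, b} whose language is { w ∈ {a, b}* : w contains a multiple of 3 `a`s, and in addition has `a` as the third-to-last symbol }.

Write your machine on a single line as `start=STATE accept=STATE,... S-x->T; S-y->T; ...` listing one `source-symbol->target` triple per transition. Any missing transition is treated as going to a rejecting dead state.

Build one automaton per condition and run them in lockstep. One (3 states) tracks the count of `a`s modulo 3; the other (15 states) tracks the last 3 symbols read. Each combined state is a pair, one component from each; accept when both components accept. Minimizing collapses redundant product states.
          a    b  
>  S0     S1   S0 
   S1     S2   S3 
   S2     S4   S5 
   S3     S6   S3 
 * S4     S1   S7 
   S5     S8   S9 
   S6    S10   S5 
 * S7     S1  S11 
 * S8     S1  S12 
   S9    S13   S9 
   S10    S1   S7 
 * S11    S1   S0 
   S12    S1  S11 
   S13    S1  S12 
(> = start, * = accepting)

start=S0; accept=S4,S7,S8,S11; S0-a->S1; S0-b->S0; S1-a->S2; S1-b->S3; S2-a->S4; S2-b->S5; S3-a->S6; S3-b->S3; S4-a->S1; S4-b->S7; S5-a->S8; S5-b->S9; S6-a->S10; S6-b->S5; S7-a->S1; S7-b->S11; S8-a->S1; S8-b->S12; S9-a->S13; S9-b->S9; S10-a->S1; S10-b->S7; S11-a->S1; S11-b->S0; S12-a->S1; S12-b->S11; S13-a->S1; S13-b->S12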